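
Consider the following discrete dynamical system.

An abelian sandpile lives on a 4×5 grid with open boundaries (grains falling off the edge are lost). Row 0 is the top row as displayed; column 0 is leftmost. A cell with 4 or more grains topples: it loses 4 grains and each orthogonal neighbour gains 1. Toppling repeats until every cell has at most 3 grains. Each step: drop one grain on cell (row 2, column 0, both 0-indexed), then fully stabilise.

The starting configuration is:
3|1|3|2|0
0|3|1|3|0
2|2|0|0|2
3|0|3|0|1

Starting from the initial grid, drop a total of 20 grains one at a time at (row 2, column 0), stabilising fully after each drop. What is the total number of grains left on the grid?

0) 3|1|3|2|0
0|3|1|3|0
2|2|0|0|2
3|0|3|0|1
1) 3|1|3|2|0
0|3|1|3|0
3|2|0|0|2
3|0|3|0|1
2) 3|1|3|2|0
1|3|1|3|0
1|3|0|0|2
0|1|3|0|1
3) 3|1|3|2|0
1|3|1|3|0
2|3|0|0|2
0|1|3|0|1
4) 3|1|3|2|0
1|3|1|3|0
3|3|0|0|2
0|1|3|0|1
5) 3|2|3|2|0
3|0|2|3|0
1|1|1|0|2
1|2|3|0|1
6) 3|2|3|2|0
3|0|2|3|0
2|1|1|0|2
1|2|3|0|1
7) 3|2|3|2|0
3|0|2|3|0
3|1|1|0|2
1|2|3|0|1
8) 0|3|3|2|0
1|1|2|3|0
1|2|1|0|2
2|2|3|0|1
9) 0|3|3|2|0
1|1|2|3|0
2|2|1|0|2
2|2|3|0|1
10) 0|3|3|2|0
1|1|2|3|0
3|2|1|0|2
2|2|3|0|1
11) 0|3|3|2|0
2|1|2|3|0
0|3|1|0|2
3|2|3|0|1
12) 0|3|3|2|0
2|1|2|3|0
1|3|1|0|2
3|2|3|0|1
13) 0|3|3|2|0
2|1|2|3|0
2|3|1|0|2
3|2|3|0|1
14) 0|3|3|2|0
2|1|2|3|0
3|3|1|0|2
3|2|3|0|1
15) 0|3|3|2|0
3|2|2|3|0
2|1|3|0|2
1|1|0|1|1
16) 0|3|3|2|0
3|2|2|3|0
3|1|3|0|2
1|1|0|1|1
17) 1|3|3|2|0
0|3|2|3|0
1|2|3|0|2
2|1|0|1|1
18) 1|3|3|2|0
0|3|2|3|0
2|2|3|0|2
2|1|0|1|1
19) 1|3|3|2|0
0|3|2|3|0
3|2|3|0|2
2|1|0|1|1
20) 1|3|3|2|0
1|3|2|3|0
0|3|3|0|2
3|1|0|1|1

32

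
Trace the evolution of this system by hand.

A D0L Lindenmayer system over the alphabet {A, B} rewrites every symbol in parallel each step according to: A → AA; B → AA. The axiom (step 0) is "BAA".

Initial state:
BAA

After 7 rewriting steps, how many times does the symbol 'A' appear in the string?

384

0) BAA
1) AAAAAA
2) AAAAAAAAAAAA
3) AAAAAAAAAAAAAAAAAAAAAAAA
4) AAAAAAAAAAAAAAAAAAAAAAAAAAAAAAAAAAAAAAAAAAAAAAAA
5) AAAAAAAAAAAAAAAAAAAAAAAAAAAAAAAAAAAAAAAAAAAAAAAAAAAAAAAAAAAAAAAAAAAAAAAAAAAAAAAAAAAAAAAAAAAAAAAA
6) AAAAAAAAAAAAAAAAAAAAAAAAAAAAAAAAAAAAAAAAAAAAAAAAAAAAAAAAAA…AAAAAAAAAAAAAAAAAAAAAAAAAAAAAAAAAAAAAAAAAAAAAAAAAAAAAAAAAA  (len 192)
7) AAAAAAAAAAAAAAAAAAAAAAAAAAAAAAAAAAAAAAAAAAAAAAAAAAAAAAAAAA…AAAAAAAAAAAAAAAAAAAAAAAAAAAAAAAAAAAAAAAAAAAAAAAAAAAAAAAAAA  (len 384)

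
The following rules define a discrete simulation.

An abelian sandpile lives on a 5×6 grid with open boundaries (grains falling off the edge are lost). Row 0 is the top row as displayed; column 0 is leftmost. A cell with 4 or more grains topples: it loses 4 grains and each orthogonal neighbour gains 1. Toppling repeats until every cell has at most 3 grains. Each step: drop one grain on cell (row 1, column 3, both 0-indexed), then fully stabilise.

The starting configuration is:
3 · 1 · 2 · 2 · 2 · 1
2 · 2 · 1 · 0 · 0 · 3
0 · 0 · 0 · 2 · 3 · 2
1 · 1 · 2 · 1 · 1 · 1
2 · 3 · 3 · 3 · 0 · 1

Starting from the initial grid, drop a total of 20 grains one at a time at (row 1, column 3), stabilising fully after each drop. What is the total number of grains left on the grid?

56

t=0: 3 · 1 · 2 · 2 · 2 · 1
2 · 2 · 1 · 0 · 0 · 3
0 · 0 · 0 · 2 · 3 · 2
1 · 1 · 2 · 1 · 1 · 1
2 · 3 · 3 · 3 · 0 · 1
t=1: 3 · 1 · 2 · 2 · 2 · 1
2 · 2 · 1 · 1 · 0 · 3
0 · 0 · 0 · 2 · 3 · 2
1 · 1 · 2 · 1 · 1 · 1
2 · 3 · 3 · 3 · 0 · 1
t=2: 3 · 1 · 2 · 2 · 2 · 1
2 · 2 · 1 · 2 · 0 · 3
0 · 0 · 0 · 2 · 3 · 2
1 · 1 · 2 · 1 · 1 · 1
2 · 3 · 3 · 3 · 0 · 1
t=3: 3 · 1 · 2 · 2 · 2 · 1
2 · 2 · 1 · 3 · 0 · 3
0 · 0 · 0 · 2 · 3 · 2
1 · 1 · 2 · 1 · 1 · 1
2 · 3 · 3 · 3 · 0 · 1
t=4: 3 · 1 · 2 · 3 · 2 · 1
2 · 2 · 2 · 0 · 1 · 3
0 · 0 · 0 · 3 · 3 · 2
1 · 1 · 2 · 1 · 1 · 1
2 · 3 · 3 · 3 · 0 · 1
t=5: 3 · 1 · 2 · 3 · 2 · 1
2 · 2 · 2 · 1 · 1 · 3
0 · 0 · 0 · 3 · 3 · 2
1 · 1 · 2 · 1 · 1 · 1
2 · 3 · 3 · 3 · 0 · 1
t=6: 3 · 1 · 2 · 3 · 2 · 1
2 · 2 · 2 · 2 · 1 · 3
0 · 0 · 0 · 3 · 3 · 2
1 · 1 · 2 · 1 · 1 · 1
2 · 3 · 3 · 3 · 0 · 1
t=7: 3 · 1 · 2 · 3 · 2 · 1
2 · 2 · 2 · 3 · 1 · 3
0 · 0 · 0 · 3 · 3 · 2
1 · 1 · 2 · 1 · 1 · 1
2 · 3 · 3 · 3 · 0 · 1
t=8: 3 · 1 · 3 · 0 · 3 · 1
2 · 2 · 3 · 2 · 3 · 3
0 · 0 · 1 · 1 · 0 · 3
1 · 1 · 2 · 2 · 2 · 1
2 · 3 · 3 · 3 · 0 · 1
t=9: 3 · 1 · 3 · 0 · 3 · 1
2 · 2 · 3 · 3 · 3 · 3
0 · 0 · 1 · 1 · 0 · 3
1 · 1 · 2 · 2 · 2 · 1
2 · 3 · 3 · 3 · 0 · 1
t=10: 3 · 2 · 0 · 3 · 0 · 3
2 · 3 · 1 · 2 · 2 · 1
0 · 0 · 2 · 2 · 2 · 0
1 · 1 · 2 · 2 · 2 · 2
2 · 3 · 3 · 3 · 0 · 1
t=11: 3 · 2 · 0 · 3 · 0 · 3
2 · 3 · 1 · 3 · 2 · 1
0 · 0 · 2 · 2 · 2 · 0
1 · 1 · 2 · 2 · 2 · 2
2 · 3 · 3 · 3 · 0 · 1
t=12: 3 · 2 · 1 · 0 · 1 · 3
2 · 3 · 2 · 1 · 3 · 1
0 · 0 · 2 · 3 · 2 · 0
1 · 1 · 2 · 2 · 2 · 2
2 · 3 · 3 · 3 · 0 · 1
t=13: 3 · 2 · 1 · 0 · 1 · 3
2 · 3 · 2 · 2 · 3 · 1
0 · 0 · 2 · 3 · 2 · 0
1 · 1 · 2 · 2 · 2 · 2
2 · 3 · 3 · 3 · 0 · 1
t=14: 3 · 2 · 1 · 0 · 1 · 3
2 · 3 · 2 · 3 · 3 · 1
0 · 0 · 2 · 3 · 2 · 0
1 · 1 · 2 · 2 · 2 · 2
2 · 3 · 3 · 3 · 0 · 1
t=15: 3 · 2 · 1 · 1 · 2 · 3
2 · 3 · 3 · 2 · 1 · 2
0 · 0 · 3 · 1 · 0 · 1
1 · 1 · 2 · 3 · 3 · 2
2 · 3 · 3 · 3 · 0 · 1
t=16: 3 · 2 · 1 · 1 · 2 · 3
2 · 3 · 3 · 3 · 1 · 2
0 · 0 · 3 · 1 · 0 · 1
1 · 1 · 2 · 3 · 3 · 2
2 · 3 · 3 · 3 · 0 · 1
t=17: 3 · 3 · 2 · 2 · 2 · 3
3 · 0 · 2 · 1 · 2 · 2
0 · 2 · 0 · 3 · 0 · 1
1 · 1 · 3 · 3 · 3 · 2
2 · 3 · 3 · 3 · 0 · 1
t=18: 3 · 3 · 2 · 2 · 2 · 3
3 · 0 · 2 · 2 · 2 · 2
0 · 2 · 0 · 3 · 0 · 1
1 · 1 · 3 · 3 · 3 · 2
2 · 3 · 3 · 3 · 0 · 1
t=19: 3 · 3 · 2 · 2 · 2 · 3
3 · 0 · 2 · 3 · 2 · 2
0 · 2 · 0 · 3 · 0 · 1
1 · 1 · 3 · 3 · 3 · 2
2 · 3 · 3 · 3 · 0 · 1
t=20: 3 · 3 · 2 · 3 · 2 · 3
3 · 0 · 3 · 1 · 3 · 2
0 · 2 · 2 · 1 · 2 · 1
1 · 3 · 1 · 3 · 0 · 3
3 · 0 · 2 · 1 · 2 · 1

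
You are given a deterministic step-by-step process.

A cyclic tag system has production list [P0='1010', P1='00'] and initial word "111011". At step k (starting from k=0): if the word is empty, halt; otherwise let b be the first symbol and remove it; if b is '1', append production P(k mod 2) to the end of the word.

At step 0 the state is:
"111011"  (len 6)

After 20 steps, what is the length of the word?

26

[0] "111011"  (len 6)
[1] "110111010"  (len 9)
[2] "1011101000"  (len 10)
[3] "0111010001010"  (len 13)
[4] "111010001010"  (len 12)
[5] "110100010101010"  (len 15)
[6] "1010001010101000"  (len 16)
[7] "0100010101010001010"  (len 19)
[8] "100010101010001010"  (len 18)
[9] "000101010100010101010"  (len 21)
[10] "00101010100010101010"  (len 20)
[11] "0101010100010101010"  (len 19)
[12] "101010100010101010"  (len 18)
[13] "010101000101010101010"  (len 21)
[14] "10101000101010101010"  (len 20)
[15] "01010001010101010101010"  (len 23)
[16] "1010001010101010101010"  (len 22)
[17] "0100010101010101010101010"  (len 25)
[18] "100010101010101010101010"  (len 24)
[19] "000101010101010101010101010"  (len 27)
[20] "00101010101010101010101010"  (len 26)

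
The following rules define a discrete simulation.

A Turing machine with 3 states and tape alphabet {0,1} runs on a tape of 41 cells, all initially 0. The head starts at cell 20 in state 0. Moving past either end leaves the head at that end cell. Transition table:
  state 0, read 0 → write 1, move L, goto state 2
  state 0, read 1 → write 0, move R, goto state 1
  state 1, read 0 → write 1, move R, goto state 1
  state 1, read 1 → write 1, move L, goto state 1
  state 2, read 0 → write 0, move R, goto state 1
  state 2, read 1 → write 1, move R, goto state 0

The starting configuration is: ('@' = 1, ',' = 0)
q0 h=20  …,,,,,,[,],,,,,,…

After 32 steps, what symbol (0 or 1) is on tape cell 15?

1

k=0  q0 h=20  …,,,,,,[,],,,,,,…
k=1  q2 h=19  …,,,,,,[,]@,,,,,…
k=2  q1 h=20  …,,,,,,[@],,,,,,…
k=3  q1 h=19  …,,,,,,[,]@,,,,,…
k=4  q1 h=20  …,,,,,@[@],,,,,,…
k=5  q1 h=19  …,,,,,,[@]@,,,,,…
k=6  q1 h=18  …,,,,,,[,]@@,,,,…
k=7  q1 h=19  …,,,,,@[@]@,,,,,…
k=8  q1 h=18  …,,,,,,[@]@@,,,,…
k=9  q1 h=17  …,,,,,,[,]@@@,,,…
k=10  q1 h=18  …,,,,,@[@]@@,,,,…
k=11  q1 h=17  …,,,,,,[@]@@@,,,…
k=12  q1 h=16  …,,,,,,[,]@@@@,,…
k=13  q1 h=17  …,,,,,@[@]@@@,,,…
k=14  q1 h=16  …,,,,,,[@]@@@@,,…
k=15  q1 h=15  …,,,,,,[,]@@@@@,…
k=16  q1 h=16  …,,,,,@[@]@@@@,,…
k=17  q1 h=15  …,,,,,,[@]@@@@@,…
k=18  q1 h=14  …,,,,,,[,]@@@@@@…
k=19  q1 h=15  …,,,,,@[@]@@@@@,…
k=20  q1 h=14  …,,,,,,[@]@@@@@@…
k=21  q1 h=13  …,,,,,,[,]@@@@@@…
k=22  q1 h=14  …,,,,,@[@]@@@@@@…
k=23  q1 h=13  …,,,,,,[@]@@@@@@…
k=24  q1 h=12  …,,,,,,[,]@@@@@@…
k=25  q1 h=13  …,,,,,@[@]@@@@@@…
k=26  q1 h=12  …,,,,,,[@]@@@@@@…
k=27  q1 h=11  …,,,,,,[,]@@@@@@…
k=28  q1 h=12  …,,,,,@[@]@@@@@@…
k=29  q1 h=11  …,,,,,,[@]@@@@@@…
k=30  q1 h=10  …,,,,,,[,]@@@@@@…
k=31  q1 h=11  …,,,,,@[@]@@@@@@…
k=32  q1 h=10  …,,,,,,[@]@@@@@@…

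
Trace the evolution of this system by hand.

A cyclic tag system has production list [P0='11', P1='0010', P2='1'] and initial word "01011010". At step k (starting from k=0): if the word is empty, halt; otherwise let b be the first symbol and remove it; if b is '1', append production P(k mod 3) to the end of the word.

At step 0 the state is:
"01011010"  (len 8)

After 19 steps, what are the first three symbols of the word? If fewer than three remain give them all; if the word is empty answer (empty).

100

step 0: "01011010"  (len 8)
step 1: "1011010"  (len 7)
step 2: "0110100010"  (len 10)
step 3: "110100010"  (len 9)
step 4: "1010001011"  (len 10)
step 5: "0100010110010"  (len 13)
step 6: "100010110010"  (len 12)
step 7: "0001011001011"  (len 13)
step 8: "001011001011"  (len 12)
step 9: "01011001011"  (len 11)
step 10: "1011001011"  (len 10)
step 11: "0110010110010"  (len 13)
step 12: "110010110010"  (len 12)
step 13: "1001011001011"  (len 13)
step 14: "0010110010110010"  (len 16)
step 15: "010110010110010"  (len 15)
step 16: "10110010110010"  (len 14)
step 17: "01100101100100010"  (len 17)
step 18: "1100101100100010"  (len 16)
step 19: "10010110010001011"  (len 17)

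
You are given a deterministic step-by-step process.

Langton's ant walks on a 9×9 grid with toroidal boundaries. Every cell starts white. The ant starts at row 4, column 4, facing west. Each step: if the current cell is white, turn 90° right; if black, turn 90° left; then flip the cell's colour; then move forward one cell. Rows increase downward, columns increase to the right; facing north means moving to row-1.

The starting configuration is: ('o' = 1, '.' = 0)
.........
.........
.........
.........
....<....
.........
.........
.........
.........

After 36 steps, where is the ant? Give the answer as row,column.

0) .........
.........
.........
.........
....<....
.........
.........
.........
.........
1) .........
.........
.........
....^....
....o....
.........
.........
.........
.........
2) .........
.........
.........
....o>...
....o....
.........
.........
.........
.........
3) .........
.........
.........
....oo...
....ov...
.........
.........
.........
.........
4) .........
.........
.........
....oo...
....<o...
.........
.........
.........
.........
5) .........
.........
.........
....oo...
.....o...
....v....
.........
.........
.........
6) .........
.........
.........
....oo...
.....o...
...<o....
.........
.........
.........
7) .........
.........
.........
....oo...
...^.o...
...oo....
.........
.........
.........
8) .........
.........
.........
....oo...
...o>o...
...oo....
.........
.........
.........
9) .........
.........
.........
....oo...
...ooo...
...ov....
.........
.........
.........
10) .........
.........
.........
....oo...
...ooo...
...o.>...
.........
.........
.........
11) .........
.........
.........
....oo...
...ooo...
...o.o...
.....v...
.........
.........
12) .........
.........
.........
....oo...
...ooo...
...o.o...
....<o...
.........
.........
13) .........
.........
.........
....oo...
...ooo...
...o^o...
....oo...
.........
.........
14) .........
.........
.........
....oo...
...ooo...
...oo>...
....oo...
.........
.........
15) .........
.........
.........
....oo...
...oo^...
...oo....
....oo...
.........
.........
16) .........
.........
.........
....oo...
...o<....
...oo....
....oo...
.........
.........
17) .........
.........
.........
....oo...
...o.....
...ov....
....oo...
.........
.........
18) .........
.........
.........
....oo...
...o.....
...o.>...
....oo...
.........
.........
19) .........
.........
.........
....oo...
...o.....
...o.o...
....ov...
.........
.........
20) .........
.........
.........
....oo...
...o.....
...o.o...
....o.>..
.........
.........
21) .........
.........
.........
....oo...
...o.....
...o.o...
....o.o..
......v..
.........
22) .........
.........
.........
....oo...
...o.....
...o.o...
....o.o..
.....<o..
.........
23) .........
.........
.........
....oo...
...o.....
...o.o...
....o^o..
.....oo..
.........
24) .........
.........
.........
....oo...
...o.....
...o.o...
....oo>..
.....oo..
.........
25) .........
.........
.........
....oo...
...o.....
...o.o^..
....oo...
.....oo..
.........
26) .........
.........
.........
....oo...
...o.....
...o.oo>.
....oo...
.....oo..
.........
27) .........
.........
.........
....oo...
...o.....
...o.ooo.
....oo.v.
.....oo..
.........
28) .........
.........
.........
....oo...
...o.....
...o.ooo.
....oo<o.
.....oo..
.........
29) .........
.........
.........
....oo...
...o.....
...o.o^o.
....oooo.
.....oo..
.........
30) .........
.........
.........
....oo...
...o.....
...o.<.o.
....oooo.
.....oo..
.........
31) .........
.........
.........
....oo...
...o.....
...o...o.
....ovoo.
.....oo..
.........
32) .........
.........
.........
....oo...
...o.....
...o...o.
....o.>o.
.....oo..
.........
33) .........
.........
.........
....oo...
...o.....
...o..^o.
....o..o.
.....oo..
.........
34) .........
.........
.........
....oo...
...o.....
...o..o>.
....o..o.
.....oo..
.........
35) .........
.........
.........
....oo...
...o...^.
...o..o..
....o..o.
.....oo..
.........
36) .........
.........
.........
....oo...
...o...o>
...o..o..
....o..o.
.....oo..
.........

4,8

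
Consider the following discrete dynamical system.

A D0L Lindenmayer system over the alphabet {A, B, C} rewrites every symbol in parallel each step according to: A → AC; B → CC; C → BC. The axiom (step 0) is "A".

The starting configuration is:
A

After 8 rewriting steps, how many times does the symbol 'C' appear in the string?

170

[0] A
[1] AC
[2] ACBC
[3] ACBCCCBC
[4] ACBCCCBCBCBCCCBC
[5] ACBCCCBCBCBCCCBCCCBCCCBCBCBCCCBC
[6] ACBCCCBCBCBCCCBCCCBCCCBCBCBCCCBCBCBCCCBCBCBCCCBCCCBCCCBCBCBCCCBC
[7] ACBCCCBCBCBCCCBCCCBCCCBCBCBCCCBCBCBCCCBCBCBCCCBCCCBCCCBCBC…BCBCBCCCBCCCBCCCBCBCBCCCBCBCBCCCBCBCBCCCBCCCBCCCBCBCBCCCBC  (len 128)
[8] ACBCCCBCBCBCCCBCCCBCCCBCBCBCCCBCBCBCCCBCBCBCCCBCCCBCCCBCBC…BCBCBCCCBCCCBCCCBCBCBCCCBCBCBCCCBCBCBCCCBCCCBCCCBCBCBCCCBC  (len 256)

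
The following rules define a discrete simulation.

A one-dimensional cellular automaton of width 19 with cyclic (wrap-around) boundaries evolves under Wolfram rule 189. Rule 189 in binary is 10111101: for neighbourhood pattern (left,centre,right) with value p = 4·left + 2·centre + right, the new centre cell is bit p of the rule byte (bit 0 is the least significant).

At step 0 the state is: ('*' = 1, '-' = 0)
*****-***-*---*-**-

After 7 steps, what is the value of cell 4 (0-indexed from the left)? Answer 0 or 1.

1

[0] *****-***-*---*-**-
[1] ****-***-****-***-*
[2] ***-***-****-***-**
[3] **-***-****-***-***
[4] *-***-****-***-****
[5] -***-****-***-*****
[6] ***-****-***-*****-
[7] **-****-***-*****-*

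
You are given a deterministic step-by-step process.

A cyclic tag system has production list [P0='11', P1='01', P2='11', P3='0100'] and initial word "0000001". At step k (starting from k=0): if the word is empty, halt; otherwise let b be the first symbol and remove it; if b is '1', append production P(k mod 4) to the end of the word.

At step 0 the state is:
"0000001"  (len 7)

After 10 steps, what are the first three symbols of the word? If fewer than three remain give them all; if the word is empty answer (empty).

100

k=0  "0000001"  (len 7)
k=1  "000001"  (len 6)
k=2  "00001"  (len 5)
k=3  "0001"  (len 4)
k=4  "001"  (len 3)
k=5  "01"  (len 2)
k=6  "1"  (len 1)
k=7  "11"  (len 2)
k=8  "10100"  (len 5)
k=9  "010011"  (len 6)
k=10  "10011"  (len 5)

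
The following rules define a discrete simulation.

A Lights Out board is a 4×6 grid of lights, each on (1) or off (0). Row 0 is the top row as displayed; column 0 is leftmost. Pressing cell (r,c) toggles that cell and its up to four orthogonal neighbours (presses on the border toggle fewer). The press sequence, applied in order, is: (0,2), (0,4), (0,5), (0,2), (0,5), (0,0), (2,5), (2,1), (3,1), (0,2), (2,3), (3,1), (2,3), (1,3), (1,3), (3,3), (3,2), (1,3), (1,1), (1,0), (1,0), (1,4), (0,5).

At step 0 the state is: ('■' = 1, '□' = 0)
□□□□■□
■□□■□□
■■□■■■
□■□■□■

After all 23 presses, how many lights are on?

15

step 0: □□□□■□
■□□■□□
■■□■■■
□■□■□■
step 1: □■■■■□
■□■■□□
■■□■■■
□■□■□■
step 2: □■■□□■
■□■■■□
■■□■■■
□■□■□■
step 3: □■■□■□
■□■■■■
■■□■■■
□■□■□■
step 4: □□□■■□
■□□■■■
■■□■■■
□■□■□■
step 5: □□□■□■
■□□■■□
■■□■■■
□■□■□■
step 6: ■■□■□■
□□□■■□
■■□■■■
□■□■□■
step 7: ■■□■□■
□□□■■■
■■□■□□
□■□■□□
step 8: ■■□■□■
□■□■■■
□□■■□□
□□□■□□
step 9: ■■□■□■
□■□■■■
□■■■□□
■■■■□□
step 10: ■□■□□■
□■■■■■
□■■■□□
■■■■□□
step 11: ■□■□□■
□■■□■■
□■□□■□
■■■□□□
step 12: ■□■□□■
□■■□■■
□□□□■□
□□□□□□
step 13: ■□■□□■
□■■■■■
□□■■□□
□□□■□□
step 14: ■□■■□■
□■□□□■
□□■□□□
□□□■□□
step 15: ■□■□□■
□■■■■■
□□■■□□
□□□■□□
step 16: ■□■□□■
□■■■■■
□□■□□□
□□■□■□
step 17: ■□■□□■
□■■■■■
□□□□□□
□■□■■□
step 18: ■□■■□■
□■□□□■
□□□■□□
□■□■■□
step 19: ■■■■□■
■□■□□■
□■□■□□
□■□■■□
step 20: □■■■□■
□■■□□■
■■□■□□
□■□■■□
step 21: ■■■■□■
■□■□□■
□■□■□□
□■□■■□
step 22: ■■■■■■
■□■■■□
□■□■■□
□■□■■□
step 23: ■■■■□□
■□■■■■
□■□■■□
□■□■■□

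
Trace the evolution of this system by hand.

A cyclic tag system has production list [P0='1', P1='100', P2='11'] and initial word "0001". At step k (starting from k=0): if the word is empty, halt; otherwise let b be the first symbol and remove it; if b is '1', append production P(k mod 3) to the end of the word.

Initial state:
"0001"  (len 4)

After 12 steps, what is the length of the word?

6

k=0  "0001"  (len 4)
k=1  "001"  (len 3)
k=2  "01"  (len 2)
k=3  "1"  (len 1)
k=4  "1"  (len 1)
k=5  "100"  (len 3)
k=6  "0011"  (len 4)
k=7  "011"  (len 3)
k=8  "11"  (len 2)
k=9  "111"  (len 3)
k=10  "111"  (len 3)
k=11  "11100"  (len 5)
k=12  "110011"  (len 6)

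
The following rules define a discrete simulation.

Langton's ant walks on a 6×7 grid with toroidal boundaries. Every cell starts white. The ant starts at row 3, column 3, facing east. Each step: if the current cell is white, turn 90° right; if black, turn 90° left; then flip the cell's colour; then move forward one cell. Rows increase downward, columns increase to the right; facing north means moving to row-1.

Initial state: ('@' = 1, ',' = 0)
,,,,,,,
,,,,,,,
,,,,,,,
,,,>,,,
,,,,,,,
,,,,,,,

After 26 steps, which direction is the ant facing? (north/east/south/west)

west

gen 0: ,,,,,,,
,,,,,,,
,,,,,,,
,,,>,,,
,,,,,,,
,,,,,,,
gen 1: ,,,,,,,
,,,,,,,
,,,,,,,
,,,@,,,
,,,v,,,
,,,,,,,
gen 2: ,,,,,,,
,,,,,,,
,,,,,,,
,,,@,,,
,,<@,,,
,,,,,,,
gen 3: ,,,,,,,
,,,,,,,
,,,,,,,
,,^@,,,
,,@@,,,
,,,,,,,
gen 4: ,,,,,,,
,,,,,,,
,,,,,,,
,,@>,,,
,,@@,,,
,,,,,,,
gen 5: ,,,,,,,
,,,,,,,
,,,^,,,
,,@,,,,
,,@@,,,
,,,,,,,
gen 6: ,,,,,,,
,,,,,,,
,,,@>,,
,,@,,,,
,,@@,,,
,,,,,,,
gen 7: ,,,,,,,
,,,,,,,
,,,@@,,
,,@,v,,
,,@@,,,
,,,,,,,
gen 8: ,,,,,,,
,,,,,,,
,,,@@,,
,,@<@,,
,,@@,,,
,,,,,,,
gen 9: ,,,,,,,
,,,,,,,
,,,^@,,
,,@@@,,
,,@@,,,
,,,,,,,
gen 10: ,,,,,,,
,,,,,,,
,,<,@,,
,,@@@,,
,,@@,,,
,,,,,,,
gen 11: ,,,,,,,
,,^,,,,
,,@,@,,
,,@@@,,
,,@@,,,
,,,,,,,
gen 12: ,,,,,,,
,,@>,,,
,,@,@,,
,,@@@,,
,,@@,,,
,,,,,,,
gen 13: ,,,,,,,
,,@@,,,
,,@v@,,
,,@@@,,
,,@@,,,
,,,,,,,
gen 14: ,,,,,,,
,,@@,,,
,,<@@,,
,,@@@,,
,,@@,,,
,,,,,,,
gen 15: ,,,,,,,
,,@@,,,
,,,@@,,
,,v@@,,
,,@@,,,
,,,,,,,
gen 16: ,,,,,,,
,,@@,,,
,,,@@,,
,,,>@,,
,,@@,,,
,,,,,,,
gen 17: ,,,,,,,
,,@@,,,
,,,^@,,
,,,,@,,
,,@@,,,
,,,,,,,
gen 18: ,,,,,,,
,,@@,,,
,,<,@,,
,,,,@,,
,,@@,,,
,,,,,,,
gen 19: ,,,,,,,
,,^@,,,
,,@,@,,
,,,,@,,
,,@@,,,
,,,,,,,
gen 20: ,,,,,,,
,<,@,,,
,,@,@,,
,,,,@,,
,,@@,,,
,,,,,,,
gen 21: ,^,,,,,
,@,@,,,
,,@,@,,
,,,,@,,
,,@@,,,
,,,,,,,
gen 22: ,@>,,,,
,@,@,,,
,,@,@,,
,,,,@,,
,,@@,,,
,,,,,,,
gen 23: ,@@,,,,
,@v@,,,
,,@,@,,
,,,,@,,
,,@@,,,
,,,,,,,
gen 24: ,@@,,,,
,<@@,,,
,,@,@,,
,,,,@,,
,,@@,,,
,,,,,,,
gen 25: ,@@,,,,
,,@@,,,
,v@,@,,
,,,,@,,
,,@@,,,
,,,,,,,
gen 26: ,@@,,,,
,,@@,,,
<@@,@,,
,,,,@,,
,,@@,,,
,,,,,,,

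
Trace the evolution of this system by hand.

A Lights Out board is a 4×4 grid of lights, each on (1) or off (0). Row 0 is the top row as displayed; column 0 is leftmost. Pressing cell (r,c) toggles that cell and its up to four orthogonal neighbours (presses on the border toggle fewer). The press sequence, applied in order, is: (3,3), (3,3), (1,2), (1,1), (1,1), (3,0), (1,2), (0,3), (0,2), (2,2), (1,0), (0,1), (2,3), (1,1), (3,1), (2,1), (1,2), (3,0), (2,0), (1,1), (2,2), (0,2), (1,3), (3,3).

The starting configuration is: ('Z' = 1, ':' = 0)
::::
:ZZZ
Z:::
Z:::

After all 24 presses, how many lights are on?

t=0: ::::
:ZZZ
Z:::
Z:::
t=1: ::::
:ZZZ
Z::Z
Z:ZZ
t=2: ::::
:ZZZ
Z:::
Z:::
t=3: ::Z:
::::
Z:Z:
Z:::
t=4: :ZZ:
ZZZ:
ZZZ:
Z:::
t=5: ::Z:
::::
Z:Z:
Z:::
t=6: ::Z:
::::
::Z:
:Z::
t=7: ::::
:ZZZ
::::
:Z::
t=8: ::ZZ
:ZZ:
::::
:Z::
t=9: :Z::
:Z::
::::
:Z::
t=10: :Z::
:ZZ:
:ZZZ
:ZZ:
t=11: ZZ::
Z:Z:
ZZZZ
:ZZ:
t=12: ::Z:
ZZZ:
ZZZZ
:ZZ:
t=13: ::Z:
ZZZZ
ZZ::
:ZZZ
t=14: :ZZ:
:::Z
Z:::
:ZZZ
t=15: :ZZ:
:::Z
ZZ::
Z::Z
t=16: :ZZ:
:Z:Z
::Z:
ZZ:Z
t=17: :Z::
::Z:
::::
ZZ:Z
t=18: :Z::
::Z:
Z:::
:::Z
t=19: :Z::
Z:Z:
:Z::
Z::Z
t=20: ::::
:Z::
::::
Z::Z
t=21: ::::
:ZZ:
:ZZZ
Z:ZZ
t=22: :ZZZ
:Z::
:ZZZ
Z:ZZ
t=23: :ZZ:
:ZZZ
:ZZ:
Z:ZZ
t=24: :ZZ:
:ZZZ
:ZZZ
Z:::

9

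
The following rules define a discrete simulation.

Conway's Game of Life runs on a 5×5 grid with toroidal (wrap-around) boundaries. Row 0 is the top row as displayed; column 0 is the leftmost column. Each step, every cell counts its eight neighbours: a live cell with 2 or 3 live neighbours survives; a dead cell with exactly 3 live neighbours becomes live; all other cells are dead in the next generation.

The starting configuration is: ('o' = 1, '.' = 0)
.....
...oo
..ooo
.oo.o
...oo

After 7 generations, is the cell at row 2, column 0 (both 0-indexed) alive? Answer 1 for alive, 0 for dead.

step 0: .....
...oo
..ooo
.oo.o
...oo
step 1: .....
..o.o
.o...
.o...
o.ooo
step 2: ooo..
.....
ooo..
.o.oo
ooooo
step 3: .....
.....
ooooo
.....
.....
step 4: .....
ooooo
ooooo
ooooo
.....
step 5: ooooo
.....
.....
.....
ooooo
step 6: .....
ooooo
.....
ooooo
.....
step 7: ooooo
ooooo
.....
ooooo
ooooo

0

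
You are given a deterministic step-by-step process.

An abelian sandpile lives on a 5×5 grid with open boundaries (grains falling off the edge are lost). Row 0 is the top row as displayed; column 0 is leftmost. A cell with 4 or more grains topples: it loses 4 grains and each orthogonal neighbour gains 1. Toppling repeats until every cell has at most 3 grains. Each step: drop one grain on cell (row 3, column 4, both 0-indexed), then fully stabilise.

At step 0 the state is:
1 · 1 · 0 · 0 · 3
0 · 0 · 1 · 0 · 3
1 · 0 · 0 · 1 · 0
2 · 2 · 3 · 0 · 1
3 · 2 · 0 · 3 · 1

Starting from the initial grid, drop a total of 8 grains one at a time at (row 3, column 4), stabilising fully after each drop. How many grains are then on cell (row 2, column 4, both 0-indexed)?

2

t=0: 1 · 1 · 0 · 0 · 3
0 · 0 · 1 · 0 · 3
1 · 0 · 0 · 1 · 0
2 · 2 · 3 · 0 · 1
3 · 2 · 0 · 3 · 1
t=1: 1 · 1 · 0 · 0 · 3
0 · 0 · 1 · 0 · 3
1 · 0 · 0 · 1 · 0
2 · 2 · 3 · 0 · 2
3 · 2 · 0 · 3 · 1
t=2: 1 · 1 · 0 · 0 · 3
0 · 0 · 1 · 0 · 3
1 · 0 · 0 · 1 · 0
2 · 2 · 3 · 0 · 3
3 · 2 · 0 · 3 · 1
t=3: 1 · 1 · 0 · 0 · 3
0 · 0 · 1 · 0 · 3
1 · 0 · 0 · 1 · 1
2 · 2 · 3 · 1 · 0
3 · 2 · 0 · 3 · 2
t=4: 1 · 1 · 0 · 0 · 3
0 · 0 · 1 · 0 · 3
1 · 0 · 0 · 1 · 1
2 · 2 · 3 · 1 · 1
3 · 2 · 0 · 3 · 2
t=5: 1 · 1 · 0 · 0 · 3
0 · 0 · 1 · 0 · 3
1 · 0 · 0 · 1 · 1
2 · 2 · 3 · 1 · 2
3 · 2 · 0 · 3 · 2
t=6: 1 · 1 · 0 · 0 · 3
0 · 0 · 1 · 0 · 3
1 · 0 · 0 · 1 · 1
2 · 2 · 3 · 1 · 3
3 · 2 · 0 · 3 · 2
t=7: 1 · 1 · 0 · 0 · 3
0 · 0 · 1 · 0 · 3
1 · 0 · 0 · 1 · 2
2 · 2 · 3 · 2 · 0
3 · 2 · 0 · 3 · 3
t=8: 1 · 1 · 0 · 0 · 3
0 · 0 · 1 · 0 · 3
1 · 0 · 0 · 1 · 2
2 · 2 · 3 · 2 · 1
3 · 2 · 0 · 3 · 3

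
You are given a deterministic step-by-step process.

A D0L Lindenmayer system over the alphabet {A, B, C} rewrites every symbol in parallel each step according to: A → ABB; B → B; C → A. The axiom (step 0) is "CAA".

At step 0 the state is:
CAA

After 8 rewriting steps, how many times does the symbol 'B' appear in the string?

46

0) CAA
1) AABBABB
2) ABBABBBBABBBB
3) ABBBBABBBBBBABBBBBB
4) ABBBBBBABBBBBBBBABBBBBBBB
5) ABBBBBBBBABBBBBBBBBBABBBBBBBBBB
6) ABBBBBBBBBBABBBBBBBBBBBBABBBBBBBBBBBB
7) ABBBBBBBBBBBBABBBBBBBBBBBBBBABBBBBBBBBBBBBB
8) ABBBBBBBBBBBBBBABBBBBBBBBBBBBBBBABBBBBBBBBBBBBBBB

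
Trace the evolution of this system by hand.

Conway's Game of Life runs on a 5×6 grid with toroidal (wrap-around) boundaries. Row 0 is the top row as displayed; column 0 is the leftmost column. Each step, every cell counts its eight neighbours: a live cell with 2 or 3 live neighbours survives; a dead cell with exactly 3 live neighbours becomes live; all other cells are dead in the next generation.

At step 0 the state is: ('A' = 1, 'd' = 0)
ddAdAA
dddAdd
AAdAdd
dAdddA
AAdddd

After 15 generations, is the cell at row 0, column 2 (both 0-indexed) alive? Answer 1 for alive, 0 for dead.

gen 0: ddAdAA
dddAdd
AAdAdd
dAdddA
AAdddd
gen 1: AAAAAA
AAdAdA
AAddAd
dddddA
dAAdAd
gen 2: dddddd
dddddd
dAAdAd
ddAAAA
dddddd
gen 3: dddddd
dddddd
dAAdAA
dAAdAA
dddAAd
gen 4: dddddd
dddddd
dAAdAA
dAdddd
ddAAAA
gen 5: dddAAd
dddddd
AAAddd
dAdddd
ddAAAd
gen 6: ddAdAd
dAAAdd
AAAddd
Addddd
ddAdAd
gen 7: ddddAd
Addddd
AddAdd
AdAAdA
dAdddA
gen 8: AddddA
dddddA
AdAAAd
ddAAdA
dAAAdA
gen 9: dAAddA
dAdAdd
AAAddd
dddddA
dAdAdA
gen 10: dAdAdd
dddAdd
AAAddd
ddddAA
dAdddA
gen 11: AdddAd
AddAdd
AAAAAA
ddAdAA
ddAddA
gen 12: AAdAAd
dddddd
dddddd
dddddd
AAdddd
gen 13: AAAddA
dddddd
dddddd
dddddd
AAAddA
gen 14: ddAddA
AAdddd
dddddd
AAdddd
ddAddA
gen 15: ddAddA
AAdddd
dddddd
AAdddd
ddAddA

1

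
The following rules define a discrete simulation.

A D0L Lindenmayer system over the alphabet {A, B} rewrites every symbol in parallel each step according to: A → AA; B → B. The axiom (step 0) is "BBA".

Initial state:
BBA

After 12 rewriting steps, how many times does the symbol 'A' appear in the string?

4096

gen 0: BBA
gen 1: BBAA
gen 2: BBAAAA
gen 3: BBAAAAAAAA
gen 4: BBAAAAAAAAAAAAAAAA
gen 5: BBAAAAAAAAAAAAAAAAAAAAAAAAAAAAAAAA
gen 6: BBAAAAAAAAAAAAAAAAAAAAAAAAAAAAAAAAAAAAAAAAAAAAAAAAAAAAAAAAAAAAAAAA
gen 7: BBAAAAAAAAAAAAAAAAAAAAAAAAAAAAAAAAAAAAAAAAAAAAAAAAAAAAAAAA…AAAAAAAAAAAAAAAAAAAAAAAAAAAAAAAAAAAAAAAAAAAAAAAAAAAAAAAAAA  (len 130)
gen 8: BBAAAAAAAAAAAAAAAAAAAAAAAAAAAAAAAAAAAAAAAAAAAAAAAAAAAAAAAA…AAAAAAAAAAAAAAAAAAAAAAAAAAAAAAAAAAAAAAAAAAAAAAAAAAAAAAAAAA  (len 258)
gen 9: BBAAAAAAAAAAAAAAAAAAAAAAAAAAAAAAAAAAAAAAAAAAAAAAAAAAAAAAAA…AAAAAAAAAAAAAAAAAAAAAAAAAAAAAAAAAAAAAAAAAAAAAAAAAAAAAAAAAA  (len 514)
gen 10: BBAAAAAAAAAAAAAAAAAAAAAAAAAAAAAAAAAAAAAAAAAAAAAAAAAAAAAAAA…AAAAAAAAAAAAAAAAAAAAAAAAAAAAAAAAAAAAAAAAAAAAAAAAAAAAAAAAAA  (len 1026)
gen 11: BBAAAAAAAAAAAAAAAAAAAAAAAAAAAAAAAAAAAAAAAAAAAAAAAAAAAAAAAA…AAAAAAAAAAAAAAAAAAAAAAAAAAAAAAAAAAAAAAAAAAAAAAAAAAAAAAAAAA  (len 2050)
gen 12: BBAAAAAAAAAAAAAAAAAAAAAAAAAAAAAAAAAAAAAAAAAAAAAAAAAAAAAAAA…AAAAAAAAAAAAAAAAAAAAAAAAAAAAAAAAAAAAAAAAAAAAAAAAAAAAAAAAAA  (len 4098)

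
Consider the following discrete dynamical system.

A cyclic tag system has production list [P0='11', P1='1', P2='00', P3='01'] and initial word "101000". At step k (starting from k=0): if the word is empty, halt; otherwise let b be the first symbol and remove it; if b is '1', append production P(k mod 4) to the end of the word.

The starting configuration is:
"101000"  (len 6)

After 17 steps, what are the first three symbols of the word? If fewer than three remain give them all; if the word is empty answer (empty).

(empty)

k=0  "101000"  (len 6)
k=1  "0100011"  (len 7)
k=2  "100011"  (len 6)
k=3  "0001100"  (len 7)
k=4  "001100"  (len 6)
k=5  "01100"  (len 5)
k=6  "1100"  (len 4)
k=7  "10000"  (len 5)
k=8  "000001"  (len 6)
k=9  "00001"  (len 5)
k=10  "0001"  (len 4)
k=11  "001"  (len 3)
k=12  "01"  (len 2)
k=13  "1"  (len 1)
k=14  "1"  (len 1)
k=15  "00"  (len 2)
k=16  "0"  (len 1)
k=17  (halted — word empty)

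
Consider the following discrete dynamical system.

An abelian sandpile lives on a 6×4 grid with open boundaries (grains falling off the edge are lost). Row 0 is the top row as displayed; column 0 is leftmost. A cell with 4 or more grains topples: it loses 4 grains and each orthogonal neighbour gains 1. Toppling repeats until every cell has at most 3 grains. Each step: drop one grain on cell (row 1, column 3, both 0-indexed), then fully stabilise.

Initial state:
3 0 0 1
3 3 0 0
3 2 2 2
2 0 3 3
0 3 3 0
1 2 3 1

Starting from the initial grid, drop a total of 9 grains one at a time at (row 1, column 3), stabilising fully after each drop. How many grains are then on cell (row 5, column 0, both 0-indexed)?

2

t=0: 3 0 0 1
3 3 0 0
3 2 2 2
2 0 3 3
0 3 3 0
1 2 3 1
t=1: 3 0 0 1
3 3 0 1
3 2 2 2
2 0 3 3
0 3 3 0
1 2 3 1
t=2: 3 0 0 1
3 3 0 2
3 2 2 2
2 0 3 3
0 3 3 0
1 2 3 1
t=3: 3 0 0 1
3 3 0 3
3 2 2 2
2 0 3 3
0 3 3 0
1 2 3 1
t=4: 3 0 0 2
3 3 1 0
3 2 2 3
2 0 3 3
0 3 3 0
1 2 3 1
t=5: 3 0 0 2
3 3 1 1
3 2 2 3
2 0 3 3
0 3 3 0
1 2 3 1
t=6: 3 0 0 2
3 3 1 2
3 2 2 3
2 0 3 3
0 3 3 0
1 2 3 1
t=7: 3 0 0 2
3 3 1 3
3 2 2 3
2 0 3 3
0 3 3 0
1 2 3 1
t=8: 3 0 0 3
3 3 3 1
3 3 0 2
2 2 2 1
1 1 2 2
2 0 1 2
t=9: 3 0 0 3
3 3 3 2
3 3 0 2
2 2 2 1
1 1 2 2
2 0 1 2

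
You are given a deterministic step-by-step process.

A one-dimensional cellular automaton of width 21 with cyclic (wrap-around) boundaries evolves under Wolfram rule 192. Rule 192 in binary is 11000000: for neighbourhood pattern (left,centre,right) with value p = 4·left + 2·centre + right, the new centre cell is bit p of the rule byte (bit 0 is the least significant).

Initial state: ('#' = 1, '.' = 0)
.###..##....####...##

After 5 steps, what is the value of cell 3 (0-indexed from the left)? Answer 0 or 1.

0

0) .###..##....####...##
1) ..##...#.....###....#
2) ...#..........##.....
3) ...............#.....
4) .....................
5) .....................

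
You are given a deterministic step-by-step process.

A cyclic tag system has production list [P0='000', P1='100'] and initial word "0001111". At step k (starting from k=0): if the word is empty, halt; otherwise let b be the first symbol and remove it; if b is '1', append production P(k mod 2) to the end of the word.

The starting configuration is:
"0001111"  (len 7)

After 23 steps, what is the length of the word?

8

[0] "0001111"  (len 7)
[1] "001111"  (len 6)
[2] "01111"  (len 5)
[3] "1111"  (len 4)
[4] "111100"  (len 6)
[5] "11100000"  (len 8)
[6] "1100000100"  (len 10)
[7] "100000100000"  (len 12)
[8] "00000100000100"  (len 14)
[9] "0000100000100"  (len 13)
[10] "000100000100"  (len 12)
[11] "00100000100"  (len 11)
[12] "0100000100"  (len 10)
[13] "100000100"  (len 9)
[14] "00000100100"  (len 11)
[15] "0000100100"  (len 10)
[16] "000100100"  (len 9)
[17] "00100100"  (len 8)
[18] "0100100"  (len 7)
[19] "100100"  (len 6)
[20] "00100100"  (len 8)
[21] "0100100"  (len 7)
[22] "100100"  (len 6)
[23] "00100000"  (len 8)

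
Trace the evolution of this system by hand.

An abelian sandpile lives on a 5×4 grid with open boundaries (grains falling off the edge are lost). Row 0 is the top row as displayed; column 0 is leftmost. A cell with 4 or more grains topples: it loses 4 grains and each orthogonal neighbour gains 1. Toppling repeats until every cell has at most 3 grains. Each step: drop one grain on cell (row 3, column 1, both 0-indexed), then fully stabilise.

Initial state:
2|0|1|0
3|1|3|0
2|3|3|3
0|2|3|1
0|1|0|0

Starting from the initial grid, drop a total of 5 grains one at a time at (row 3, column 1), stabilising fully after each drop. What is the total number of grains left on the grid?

0) 2|0|1|0
3|1|3|0
2|3|3|3
0|2|3|1
0|1|0|0
1) 2|0|1|0
3|1|3|0
2|3|3|3
0|3|3|1
0|1|0|0
2) 2|0|2|0
3|3|0|2
3|1|3|0
1|2|1|3
0|2|1|0
3) 2|0|2|0
3|3|0|2
3|1|3|0
1|3|1|3
0|2|1|0
4) 2|0|2|0
3|3|0|2
3|2|3|0
2|0|2|3
0|3|1|0
5) 2|0|2|0
3|3|0|2
3|2|3|0
2|1|2|3
0|3|1|0

32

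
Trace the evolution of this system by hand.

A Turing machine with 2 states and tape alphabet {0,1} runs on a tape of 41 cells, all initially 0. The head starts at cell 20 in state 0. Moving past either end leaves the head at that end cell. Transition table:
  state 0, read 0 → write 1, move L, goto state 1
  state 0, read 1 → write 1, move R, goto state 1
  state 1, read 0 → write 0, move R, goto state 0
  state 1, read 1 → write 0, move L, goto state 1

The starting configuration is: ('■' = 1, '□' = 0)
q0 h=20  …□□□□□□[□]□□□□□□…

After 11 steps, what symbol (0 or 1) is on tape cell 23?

[0] q0 h=20  …□□□□□□[□]□□□□□□…
[1] q1 h=19  …□□□□□□[□]■□□□□□…
[2] q0 h=20  …□□□□□□[■]□□□□□□…
[3] q1 h=21  …□□□□□■[□]□□□□□□…
[4] q0 h=22  …□□□□■□[□]□□□□□□…
[5] q1 h=21  …□□□□□■[□]■□□□□□…
[6] q0 h=22  …□□□□■□[■]□□□□□□…
[7] q1 h=23  …□□□■□■[□]□□□□□□…
[8] q0 h=24  …□□■□■□[□]□□□□□□…
[9] q1 h=23  …□□□■□■[□]■□□□□□…
[10] q0 h=24  …□□■□■□[■]□□□□□□…
[11] q1 h=25  …□■□■□■[□]□□□□□□…

0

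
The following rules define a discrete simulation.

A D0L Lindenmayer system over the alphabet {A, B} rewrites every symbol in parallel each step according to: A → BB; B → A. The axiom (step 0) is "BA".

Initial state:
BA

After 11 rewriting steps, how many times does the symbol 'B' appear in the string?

64

k=0  BA
k=1  ABB
k=2  BBAA
k=3  AABBBB
k=4  BBBBAAAA
k=5  AAAABBBBBBBB
k=6  BBBBBBBBAAAAAAAA
k=7  AAAAAAAABBBBBBBBBBBBBBBB
k=8  BBBBBBBBBBBBBBBBAAAAAAAAAAAAAAAA
k=9  AAAAAAAAAAAAAAAABBBBBBBBBBBBBBBBBBBBBBBBBBBBBBBB
k=10  BBBBBBBBBBBBBBBBBBBBBBBBBBBBBBBBAAAAAAAAAAAAAAAAAAAAAAAAAAAAAAAA
k=11  AAAAAAAAAAAAAAAAAAAAAAAAAAAAAAAABBBBBBBBBBBBBBBBBBBBBBBBBBBBBBBBBBBBBBBBBBBBBBBBBBBBBBBBBBBBBBBB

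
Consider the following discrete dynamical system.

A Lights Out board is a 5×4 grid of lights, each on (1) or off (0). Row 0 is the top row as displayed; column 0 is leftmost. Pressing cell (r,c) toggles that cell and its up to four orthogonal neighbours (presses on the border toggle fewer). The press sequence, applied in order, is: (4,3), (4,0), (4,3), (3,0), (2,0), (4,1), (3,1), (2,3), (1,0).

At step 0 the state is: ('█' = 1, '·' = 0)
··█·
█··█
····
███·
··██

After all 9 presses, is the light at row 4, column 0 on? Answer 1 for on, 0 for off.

1

gen 0: ··█·
█··█
····
███·
··██
gen 1: ··█·
█··█
····
████
····
gen 2: ··█·
█··█
····
·███
██··
gen 3: ··█·
█··█
····
·██·
████
gen 4: ··█·
█··█
█···
█·█·
·███
gen 5: ··█·
···█
·█··
··█·
·███
gen 6: ··█·
···█
·█··
·██·
█··█
gen 7: ··█·
···█
····
█···
██·█
gen 8: ··█·
····
··██
█··█
██·█
gen 9: █·█·
██··
█·██
█··█
██·█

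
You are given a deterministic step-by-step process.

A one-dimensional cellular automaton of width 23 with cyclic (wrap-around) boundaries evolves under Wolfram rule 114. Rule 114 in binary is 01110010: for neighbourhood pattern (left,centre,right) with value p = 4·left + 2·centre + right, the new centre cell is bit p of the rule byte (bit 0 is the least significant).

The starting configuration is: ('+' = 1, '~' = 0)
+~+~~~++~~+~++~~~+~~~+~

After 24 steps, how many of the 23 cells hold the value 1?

k=0  +~+~~~++~~+~++~~~+~~~+~
k=1  ~+~+~+~+++~+~++~+~+~+~+
k=2  +~+~+~+~~++~+~++~+~+~+~
k=3  ~+~+~+~++~++~+~++~+~+~+
k=4  +~+~+~+~++~++~+~++~+~+~
k=5  ~+~+~+~+~++~++~+~++~+~+
k=6  +~+~+~+~+~++~++~+~++~+~
k=7  ~+~+~+~+~+~++~++~+~++~+
k=8  +~+~+~+~+~+~++~++~+~++~
k=9  ~+~+~+~+~+~+~++~++~+~++
k=10  +~+~+~+~+~+~+~++~++~+~+
k=11  ++~+~+~+~+~+~+~++~++~+~
k=12  ~++~+~+~+~+~+~+~++~++~+
k=13  +~++~+~+~+~+~+~+~++~++~
k=14  ~+~++~+~+~+~+~+~+~++~++
k=15  +~+~++~+~+~+~+~+~+~++~+
k=16  ++~+~++~+~+~+~+~+~+~++~
k=17  ~++~+~++~+~+~+~+~+~+~++
k=18  +~++~+~++~+~+~+~+~+~+~+
k=19  ++~++~+~++~+~+~+~+~+~+~
k=20  ~++~++~+~++~+~+~+~+~+~+
k=21  +~++~++~+~++~+~+~+~+~+~
k=22  ~+~++~++~+~++~+~+~+~+~+
k=23  +~+~++~++~+~++~+~+~+~+~
k=24  ~+~+~++~++~+~++~+~+~+~+

13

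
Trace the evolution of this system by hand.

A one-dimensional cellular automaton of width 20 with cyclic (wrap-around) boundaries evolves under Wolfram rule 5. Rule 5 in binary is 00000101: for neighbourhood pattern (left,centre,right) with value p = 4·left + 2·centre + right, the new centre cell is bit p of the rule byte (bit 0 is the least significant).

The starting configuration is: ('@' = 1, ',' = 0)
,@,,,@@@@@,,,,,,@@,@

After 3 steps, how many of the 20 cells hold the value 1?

7

0) ,@,,,@@@@@,,,,,,@@,@
1) ,@,@,,,,,,,@@@@,,,,@
2) ,@,@,@@@@@,,,,,,@@,@
3) ,@,@,,,,,,,@@@@,,,,@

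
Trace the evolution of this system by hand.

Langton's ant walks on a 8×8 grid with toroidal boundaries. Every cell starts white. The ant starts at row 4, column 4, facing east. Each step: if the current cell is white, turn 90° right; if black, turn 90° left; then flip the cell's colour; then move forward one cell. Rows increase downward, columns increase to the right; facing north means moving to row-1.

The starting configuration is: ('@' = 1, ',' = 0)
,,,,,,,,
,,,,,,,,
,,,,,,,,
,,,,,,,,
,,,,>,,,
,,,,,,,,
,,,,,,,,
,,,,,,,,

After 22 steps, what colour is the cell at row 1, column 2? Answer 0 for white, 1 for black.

k=0  ,,,,,,,,
,,,,,,,,
,,,,,,,,
,,,,,,,,
,,,,>,,,
,,,,,,,,
,,,,,,,,
,,,,,,,,
k=1  ,,,,,,,,
,,,,,,,,
,,,,,,,,
,,,,,,,,
,,,,@,,,
,,,,v,,,
,,,,,,,,
,,,,,,,,
k=2  ,,,,,,,,
,,,,,,,,
,,,,,,,,
,,,,,,,,
,,,,@,,,
,,,<@,,,
,,,,,,,,
,,,,,,,,
k=3  ,,,,,,,,
,,,,,,,,
,,,,,,,,
,,,,,,,,
,,,^@,,,
,,,@@,,,
,,,,,,,,
,,,,,,,,
k=4  ,,,,,,,,
,,,,,,,,
,,,,,,,,
,,,,,,,,
,,,@>,,,
,,,@@,,,
,,,,,,,,
,,,,,,,,
k=5  ,,,,,,,,
,,,,,,,,
,,,,,,,,
,,,,^,,,
,,,@,,,,
,,,@@,,,
,,,,,,,,
,,,,,,,,
k=6  ,,,,,,,,
,,,,,,,,
,,,,,,,,
,,,,@>,,
,,,@,,,,
,,,@@,,,
,,,,,,,,
,,,,,,,,
k=7  ,,,,,,,,
,,,,,,,,
,,,,,,,,
,,,,@@,,
,,,@,v,,
,,,@@,,,
,,,,,,,,
,,,,,,,,
k=8  ,,,,,,,,
,,,,,,,,
,,,,,,,,
,,,,@@,,
,,,@<@,,
,,,@@,,,
,,,,,,,,
,,,,,,,,
k=9  ,,,,,,,,
,,,,,,,,
,,,,,,,,
,,,,^@,,
,,,@@@,,
,,,@@,,,
,,,,,,,,
,,,,,,,,
k=10  ,,,,,,,,
,,,,,,,,
,,,,,,,,
,,,<,@,,
,,,@@@,,
,,,@@,,,
,,,,,,,,
,,,,,,,,
k=11  ,,,,,,,,
,,,,,,,,
,,,^,,,,
,,,@,@,,
,,,@@@,,
,,,@@,,,
,,,,,,,,
,,,,,,,,
k=12  ,,,,,,,,
,,,,,,,,
,,,@>,,,
,,,@,@,,
,,,@@@,,
,,,@@,,,
,,,,,,,,
,,,,,,,,
k=13  ,,,,,,,,
,,,,,,,,
,,,@@,,,
,,,@v@,,
,,,@@@,,
,,,@@,,,
,,,,,,,,
,,,,,,,,
k=14  ,,,,,,,,
,,,,,,,,
,,,@@,,,
,,,<@@,,
,,,@@@,,
,,,@@,,,
,,,,,,,,
,,,,,,,,
k=15  ,,,,,,,,
,,,,,,,,
,,,@@,,,
,,,,@@,,
,,,v@@,,
,,,@@,,,
,,,,,,,,
,,,,,,,,
k=16  ,,,,,,,,
,,,,,,,,
,,,@@,,,
,,,,@@,,
,,,,>@,,
,,,@@,,,
,,,,,,,,
,,,,,,,,
k=17  ,,,,,,,,
,,,,,,,,
,,,@@,,,
,,,,^@,,
,,,,,@,,
,,,@@,,,
,,,,,,,,
,,,,,,,,
k=18  ,,,,,,,,
,,,,,,,,
,,,@@,,,
,,,<,@,,
,,,,,@,,
,,,@@,,,
,,,,,,,,
,,,,,,,,
k=19  ,,,,,,,,
,,,,,,,,
,,,^@,,,
,,,@,@,,
,,,,,@,,
,,,@@,,,
,,,,,,,,
,,,,,,,,
k=20  ,,,,,,,,
,,,,,,,,
,,<,@,,,
,,,@,@,,
,,,,,@,,
,,,@@,,,
,,,,,,,,
,,,,,,,,
k=21  ,,,,,,,,
,,^,,,,,
,,@,@,,,
,,,@,@,,
,,,,,@,,
,,,@@,,,
,,,,,,,,
,,,,,,,,
k=22  ,,,,,,,,
,,@>,,,,
,,@,@,,,
,,,@,@,,
,,,,,@,,
,,,@@,,,
,,,,,,,,
,,,,,,,,

1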